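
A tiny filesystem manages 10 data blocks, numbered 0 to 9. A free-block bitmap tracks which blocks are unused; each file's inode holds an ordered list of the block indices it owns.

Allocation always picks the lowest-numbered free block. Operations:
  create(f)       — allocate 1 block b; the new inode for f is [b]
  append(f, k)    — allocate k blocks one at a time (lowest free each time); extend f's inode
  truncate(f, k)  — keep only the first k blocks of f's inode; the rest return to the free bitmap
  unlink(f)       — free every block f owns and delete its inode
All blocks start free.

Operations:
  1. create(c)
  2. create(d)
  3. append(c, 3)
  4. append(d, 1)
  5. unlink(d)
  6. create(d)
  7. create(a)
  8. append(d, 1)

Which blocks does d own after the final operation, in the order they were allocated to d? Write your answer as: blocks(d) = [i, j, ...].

[1] create(c) — c=0 (map F.........)
[2] create(d) — c=0 d=1 (map FF........)
[3] append(c, 3) — c=0,2,3,4 d=1 (map FFFFF.....)
[4] append(d, 1) — c=0,2,3,4 d=1,5 (map FFFFFF....)
[5] unlink(d) — c=0,2,3,4 (map F.FFF.....)
[6] create(d) — c=0,2,3,4 d=1 (map FFFFF.....)
[7] create(a) — a=5 c=0,2,3,4 d=1 (map FFFFFF....)
[8] append(d, 1) — a=5 c=0,2,3,4 d=1,6 (map FFFFFFF...)

blocks(d) = [1, 6]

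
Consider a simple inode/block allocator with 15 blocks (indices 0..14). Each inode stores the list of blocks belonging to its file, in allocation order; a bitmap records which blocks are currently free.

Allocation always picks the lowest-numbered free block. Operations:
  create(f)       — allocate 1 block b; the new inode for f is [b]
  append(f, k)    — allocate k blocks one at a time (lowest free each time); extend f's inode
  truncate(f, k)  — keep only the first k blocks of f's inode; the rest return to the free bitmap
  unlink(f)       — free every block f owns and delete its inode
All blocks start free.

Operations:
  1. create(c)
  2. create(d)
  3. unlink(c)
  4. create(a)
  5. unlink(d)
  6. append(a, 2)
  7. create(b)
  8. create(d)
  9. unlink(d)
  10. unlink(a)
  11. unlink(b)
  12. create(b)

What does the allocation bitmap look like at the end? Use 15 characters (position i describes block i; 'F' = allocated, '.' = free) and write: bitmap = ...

  1. create(c)  ⇒  F..............  {c→[0]}
  2. create(d)  ⇒  FF.............  {c→[0]; d→[1]}
  3. unlink(c)  ⇒  .F.............  {d→[1]}
  4. create(a)  ⇒  FF.............  {a→[0]; d→[1]}
  5. unlink(d)  ⇒  F..............  {a→[0]}
  6. append(a, 2)  ⇒  FFF............  {a→[0, 1, 2]}
  7. create(b)  ⇒  FFFF...........  {a→[0, 1, 2]; b→[3]}
  8. create(d)  ⇒  FFFFF..........  {a→[0, 1, 2]; b→[3]; d→[4]}
  9. unlink(d)  ⇒  FFFF...........  {a→[0, 1, 2]; b→[3]}
  10. unlink(a)  ⇒  ...F...........  {b→[3]}
  11. unlink(b)  ⇒  ...............  {}
  12. create(b)  ⇒  F..............  {b→[0]}

bitmap = F..............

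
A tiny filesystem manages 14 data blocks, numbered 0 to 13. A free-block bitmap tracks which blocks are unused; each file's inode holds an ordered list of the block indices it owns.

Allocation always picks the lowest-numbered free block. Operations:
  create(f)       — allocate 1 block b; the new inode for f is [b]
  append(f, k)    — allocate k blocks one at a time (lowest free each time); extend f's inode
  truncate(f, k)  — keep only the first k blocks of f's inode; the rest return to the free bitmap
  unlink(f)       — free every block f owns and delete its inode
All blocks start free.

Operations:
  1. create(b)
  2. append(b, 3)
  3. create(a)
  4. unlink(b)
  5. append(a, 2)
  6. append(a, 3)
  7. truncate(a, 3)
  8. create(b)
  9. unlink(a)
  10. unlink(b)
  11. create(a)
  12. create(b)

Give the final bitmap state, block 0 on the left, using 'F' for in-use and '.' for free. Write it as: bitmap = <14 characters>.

bitmap = FF............

create(b): bitmap=F............. | b=[0]
append(b, 3): bitmap=FFFF.......... | b=[0, 1, 2, 3]
create(a): bitmap=FFFFF......... | a=[4] b=[0, 1, 2, 3]
unlink(b): bitmap=....F......... | a=[4]
append(a, 2): bitmap=FF..F......... | a=[4, 0, 1]
append(a, 3): bitmap=FFFFFF........ | a=[4, 0, 1, 2, 3, 5]
truncate(a, 3): bitmap=FF..F......... | a=[4, 0, 1]
create(b): bitmap=FFF.F......... | a=[4, 0, 1] b=[2]
unlink(a): bitmap=..F........... | b=[2]
unlink(b): bitmap=.............. | 
create(a): bitmap=F............. | a=[0]
create(b): bitmap=FF............ | a=[0] b=[1]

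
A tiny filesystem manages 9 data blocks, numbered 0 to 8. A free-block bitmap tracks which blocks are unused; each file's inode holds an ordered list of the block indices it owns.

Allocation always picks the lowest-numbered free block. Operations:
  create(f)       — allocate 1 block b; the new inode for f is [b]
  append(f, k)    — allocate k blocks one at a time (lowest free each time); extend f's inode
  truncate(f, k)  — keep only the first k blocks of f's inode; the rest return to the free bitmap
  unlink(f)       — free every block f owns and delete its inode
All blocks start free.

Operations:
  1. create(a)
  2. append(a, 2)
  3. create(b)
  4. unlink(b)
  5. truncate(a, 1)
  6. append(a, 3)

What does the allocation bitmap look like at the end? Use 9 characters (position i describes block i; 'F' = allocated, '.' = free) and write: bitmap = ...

[1] create(a) — a=0 (map F........)
[2] append(a, 2) — a=0,1,2 (map FFF......)
[3] create(b) — a=0,1,2 b=3 (map FFFF.....)
[4] unlink(b) — a=0,1,2 (map FFF......)
[5] truncate(a, 1) — a=0 (map F........)
[6] append(a, 3) — a=0,1,2,3 (map FFFF.....)

bitmap = FFFF.....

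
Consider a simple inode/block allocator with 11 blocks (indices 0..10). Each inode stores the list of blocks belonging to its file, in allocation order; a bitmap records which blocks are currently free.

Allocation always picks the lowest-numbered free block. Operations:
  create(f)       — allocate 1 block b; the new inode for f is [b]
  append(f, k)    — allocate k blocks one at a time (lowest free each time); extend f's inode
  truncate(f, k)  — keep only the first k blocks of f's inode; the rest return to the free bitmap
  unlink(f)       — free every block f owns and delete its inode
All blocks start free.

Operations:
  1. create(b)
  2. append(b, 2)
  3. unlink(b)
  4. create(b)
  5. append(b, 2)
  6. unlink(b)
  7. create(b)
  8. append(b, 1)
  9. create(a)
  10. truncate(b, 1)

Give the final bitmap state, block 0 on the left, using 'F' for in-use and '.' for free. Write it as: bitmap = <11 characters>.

[1] create(b) — b=0 (map F..........)
[2] append(b, 2) — b=0,1,2 (map FFF........)
[3] unlink(b) —  (map ...........)
[4] create(b) — b=0 (map F..........)
[5] append(b, 2) — b=0,1,2 (map FFF........)
[6] unlink(b) —  (map ...........)
[7] create(b) — b=0 (map F..........)
[8] append(b, 1) — b=0,1 (map FF.........)
[9] create(a) — a=2 b=0,1 (map FFF........)
[10] truncate(b, 1) — a=2 b=0 (map F.F........)

bitmap = F.F........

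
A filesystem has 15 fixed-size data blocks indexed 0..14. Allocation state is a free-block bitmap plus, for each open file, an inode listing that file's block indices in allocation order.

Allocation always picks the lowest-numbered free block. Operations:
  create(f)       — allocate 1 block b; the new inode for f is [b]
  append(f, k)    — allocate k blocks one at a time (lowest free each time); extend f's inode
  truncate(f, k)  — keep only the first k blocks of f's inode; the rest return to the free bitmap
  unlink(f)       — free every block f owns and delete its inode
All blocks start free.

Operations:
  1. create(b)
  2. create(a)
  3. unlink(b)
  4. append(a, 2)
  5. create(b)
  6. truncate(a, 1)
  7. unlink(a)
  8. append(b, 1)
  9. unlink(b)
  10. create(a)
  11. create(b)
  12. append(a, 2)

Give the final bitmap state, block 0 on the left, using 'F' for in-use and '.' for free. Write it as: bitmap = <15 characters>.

bitmap = FFFF...........

  1. create(b)  ⇒  F..............  {b→[0]}
  2. create(a)  ⇒  FF.............  {a→[1]; b→[0]}
  3. unlink(b)  ⇒  .F.............  {a→[1]}
  4. append(a, 2)  ⇒  FFF............  {a→[1, 0, 2]}
  5. create(b)  ⇒  FFFF...........  {a→[1, 0, 2]; b→[3]}
  6. truncate(a, 1)  ⇒  .F.F...........  {a→[1]; b→[3]}
  7. unlink(a)  ⇒  ...F...........  {b→[3]}
  8. append(b, 1)  ⇒  F..F...........  {b→[3, 0]}
  9. unlink(b)  ⇒  ...............  {}
  10. create(a)  ⇒  F..............  {a→[0]}
  11. create(b)  ⇒  FF.............  {a→[0]; b→[1]}
  12. append(a, 2)  ⇒  FFFF...........  {a→[0, 2, 3]; b→[1]}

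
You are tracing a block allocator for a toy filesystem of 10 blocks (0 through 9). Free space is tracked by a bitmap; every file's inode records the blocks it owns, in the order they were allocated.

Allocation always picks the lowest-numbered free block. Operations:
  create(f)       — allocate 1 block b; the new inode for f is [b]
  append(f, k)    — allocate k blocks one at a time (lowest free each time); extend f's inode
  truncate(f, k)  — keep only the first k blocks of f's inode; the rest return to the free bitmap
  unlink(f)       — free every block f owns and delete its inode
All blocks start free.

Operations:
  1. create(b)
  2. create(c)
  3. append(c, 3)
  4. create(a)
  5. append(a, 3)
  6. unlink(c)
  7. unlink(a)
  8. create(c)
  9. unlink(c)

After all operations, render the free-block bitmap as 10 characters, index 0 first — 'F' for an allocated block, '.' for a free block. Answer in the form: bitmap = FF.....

bitmap = F.........

create(b): bitmap=F......... | b=[0]
create(c): bitmap=FF........ | b=[0] c=[1]
append(c, 3): bitmap=FFFFF..... | b=[0] c=[1, 2, 3, 4]
create(a): bitmap=FFFFFF.... | a=[5] b=[0] c=[1, 2, 3, 4]
append(a, 3): bitmap=FFFFFFFFF. | a=[5, 6, 7, 8] b=[0] c=[1, 2, 3, 4]
unlink(c): bitmap=F....FFFF. | a=[5, 6, 7, 8] b=[0]
unlink(a): bitmap=F......... | b=[0]
create(c): bitmap=FF........ | b=[0] c=[1]
unlink(c): bitmap=F......... | b=[0]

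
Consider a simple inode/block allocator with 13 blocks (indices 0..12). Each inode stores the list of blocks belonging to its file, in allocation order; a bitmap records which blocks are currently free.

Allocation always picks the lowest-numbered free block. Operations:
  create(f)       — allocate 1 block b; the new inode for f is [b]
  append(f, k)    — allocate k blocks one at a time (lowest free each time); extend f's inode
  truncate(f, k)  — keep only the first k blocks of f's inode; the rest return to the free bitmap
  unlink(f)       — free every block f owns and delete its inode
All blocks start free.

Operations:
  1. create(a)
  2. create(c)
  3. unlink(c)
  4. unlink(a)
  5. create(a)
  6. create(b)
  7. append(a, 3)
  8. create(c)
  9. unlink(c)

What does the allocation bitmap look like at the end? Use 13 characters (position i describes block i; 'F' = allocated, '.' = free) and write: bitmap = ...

  1. create(a)  ⇒  F............  {a→[0]}
  2. create(c)  ⇒  FF...........  {a→[0]; c→[1]}
  3. unlink(c)  ⇒  F............  {a→[0]}
  4. unlink(a)  ⇒  .............  {}
  5. create(a)  ⇒  F............  {a→[0]}
  6. create(b)  ⇒  FF...........  {a→[0]; b→[1]}
  7. append(a, 3)  ⇒  FFFFF........  {a→[0, 2, 3, 4]; b→[1]}
  8. create(c)  ⇒  FFFFFF.......  {a→[0, 2, 3, 4]; b→[1]; c→[5]}
  9. unlink(c)  ⇒  FFFFF........  {a→[0, 2, 3, 4]; b→[1]}

bitmap = FFFFF........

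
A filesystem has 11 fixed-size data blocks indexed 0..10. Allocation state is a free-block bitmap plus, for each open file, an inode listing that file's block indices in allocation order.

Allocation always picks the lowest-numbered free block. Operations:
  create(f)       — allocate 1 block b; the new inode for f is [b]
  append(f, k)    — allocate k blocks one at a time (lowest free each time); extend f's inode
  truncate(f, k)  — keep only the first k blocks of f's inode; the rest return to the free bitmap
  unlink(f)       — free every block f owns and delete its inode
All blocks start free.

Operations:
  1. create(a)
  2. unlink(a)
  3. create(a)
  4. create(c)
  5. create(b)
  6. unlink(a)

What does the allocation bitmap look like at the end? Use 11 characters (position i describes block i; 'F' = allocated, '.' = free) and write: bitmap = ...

bitmap = .FF........

  1. create(a)  ⇒  F..........  {a→[0]}
  2. unlink(a)  ⇒  ...........  {}
  3. create(a)  ⇒  F..........  {a→[0]}
  4. create(c)  ⇒  FF.........  {a→[0]; c→[1]}
  5. create(b)  ⇒  FFF........  {a→[0]; b→[2]; c→[1]}
  6. unlink(a)  ⇒  .FF........  {b→[2]; c→[1]}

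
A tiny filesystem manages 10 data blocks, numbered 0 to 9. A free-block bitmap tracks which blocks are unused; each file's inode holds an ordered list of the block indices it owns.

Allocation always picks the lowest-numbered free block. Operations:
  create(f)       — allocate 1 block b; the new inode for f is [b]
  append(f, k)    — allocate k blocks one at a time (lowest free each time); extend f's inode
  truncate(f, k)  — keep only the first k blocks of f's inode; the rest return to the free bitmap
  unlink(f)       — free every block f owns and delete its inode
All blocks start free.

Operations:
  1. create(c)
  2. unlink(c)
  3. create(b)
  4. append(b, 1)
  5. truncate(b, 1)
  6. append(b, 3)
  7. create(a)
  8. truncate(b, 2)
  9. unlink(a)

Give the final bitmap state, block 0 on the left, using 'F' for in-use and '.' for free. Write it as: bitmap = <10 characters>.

bitmap = FF........

after create(c) → c:[0]  free=[F.........]
after unlink(c) →   free=[..........]
after create(b) → b:[0]  free=[F.........]
after append(b, 1) → b:[0, 1]  free=[FF........]
after truncate(b, 1) → b:[0]  free=[F.........]
after append(b, 3) → b:[0, 1, 2, 3]  free=[FFFF......]
after create(a) → a:[4], b:[0, 1, 2, 3]  free=[FFFFF.....]
after truncate(b, 2) → a:[4], b:[0, 1]  free=[FF..F.....]
after unlink(a) → b:[0, 1]  free=[FF........]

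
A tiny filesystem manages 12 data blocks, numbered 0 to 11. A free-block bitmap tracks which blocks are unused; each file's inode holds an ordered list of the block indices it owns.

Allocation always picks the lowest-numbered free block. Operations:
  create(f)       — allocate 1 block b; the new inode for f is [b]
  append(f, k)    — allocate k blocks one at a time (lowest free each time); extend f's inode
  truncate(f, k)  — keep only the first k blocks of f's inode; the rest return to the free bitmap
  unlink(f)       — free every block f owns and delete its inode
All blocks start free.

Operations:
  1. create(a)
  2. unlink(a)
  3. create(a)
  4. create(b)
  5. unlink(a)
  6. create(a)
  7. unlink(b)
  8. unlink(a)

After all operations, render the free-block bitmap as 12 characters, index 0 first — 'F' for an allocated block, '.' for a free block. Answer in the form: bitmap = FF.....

bitmap = ............

[1] create(a) — a=0 (map F...........)
[2] unlink(a) —  (map ............)
[3] create(a) — a=0 (map F...........)
[4] create(b) — a=0 b=1 (map FF..........)
[5] unlink(a) — b=1 (map .F..........)
[6] create(a) — a=0 b=1 (map FF..........)
[7] unlink(b) — a=0 (map F...........)
[8] unlink(a) —  (map ............)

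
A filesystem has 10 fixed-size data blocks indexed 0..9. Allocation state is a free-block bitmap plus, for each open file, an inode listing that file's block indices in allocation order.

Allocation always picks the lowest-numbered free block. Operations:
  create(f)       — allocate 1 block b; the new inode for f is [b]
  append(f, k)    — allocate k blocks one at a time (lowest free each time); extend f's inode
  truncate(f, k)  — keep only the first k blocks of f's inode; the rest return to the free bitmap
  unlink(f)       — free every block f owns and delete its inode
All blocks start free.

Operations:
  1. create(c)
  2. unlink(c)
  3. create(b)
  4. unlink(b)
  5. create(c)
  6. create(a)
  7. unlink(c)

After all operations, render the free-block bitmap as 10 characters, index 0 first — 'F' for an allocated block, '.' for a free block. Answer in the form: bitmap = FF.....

create(c): bitmap=F......... | c=[0]
unlink(c): bitmap=.......... | 
create(b): bitmap=F......... | b=[0]
unlink(b): bitmap=.......... | 
create(c): bitmap=F......... | c=[0]
create(a): bitmap=FF........ | a=[1] c=[0]
unlink(c): bitmap=.F........ | a=[1]

bitmap = .F........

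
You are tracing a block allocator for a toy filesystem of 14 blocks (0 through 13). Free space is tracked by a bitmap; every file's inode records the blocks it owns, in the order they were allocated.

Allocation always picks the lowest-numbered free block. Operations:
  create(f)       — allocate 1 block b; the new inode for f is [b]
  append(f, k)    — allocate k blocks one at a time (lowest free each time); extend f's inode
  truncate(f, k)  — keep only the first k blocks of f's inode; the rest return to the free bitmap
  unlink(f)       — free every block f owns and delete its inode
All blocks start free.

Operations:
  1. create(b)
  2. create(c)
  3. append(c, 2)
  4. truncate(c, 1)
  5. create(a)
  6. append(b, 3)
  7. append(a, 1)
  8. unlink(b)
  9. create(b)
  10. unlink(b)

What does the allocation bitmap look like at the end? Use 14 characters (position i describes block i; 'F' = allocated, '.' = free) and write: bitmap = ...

after create(b) → b:[0]  free=[F.............]
after create(c) → b:[0], c:[1]  free=[FF............]
after append(c, 2) → b:[0], c:[1, 2, 3]  free=[FFFF..........]
after truncate(c, 1) → b:[0], c:[1]  free=[FF............]
after create(a) → a:[2], b:[0], c:[1]  free=[FFF...........]
after append(b, 3) → a:[2], b:[0, 3, 4, 5], c:[1]  free=[FFFFFF........]
after append(a, 1) → a:[2, 6], b:[0, 3, 4, 5], c:[1]  free=[FFFFFFF.......]
after unlink(b) → a:[2, 6], c:[1]  free=[.FF...F.......]
after create(b) → a:[2, 6], b:[0], c:[1]  free=[FFF...F.......]
after unlink(b) → a:[2, 6], c:[1]  free=[.FF...F.......]

bitmap = .FF...F.......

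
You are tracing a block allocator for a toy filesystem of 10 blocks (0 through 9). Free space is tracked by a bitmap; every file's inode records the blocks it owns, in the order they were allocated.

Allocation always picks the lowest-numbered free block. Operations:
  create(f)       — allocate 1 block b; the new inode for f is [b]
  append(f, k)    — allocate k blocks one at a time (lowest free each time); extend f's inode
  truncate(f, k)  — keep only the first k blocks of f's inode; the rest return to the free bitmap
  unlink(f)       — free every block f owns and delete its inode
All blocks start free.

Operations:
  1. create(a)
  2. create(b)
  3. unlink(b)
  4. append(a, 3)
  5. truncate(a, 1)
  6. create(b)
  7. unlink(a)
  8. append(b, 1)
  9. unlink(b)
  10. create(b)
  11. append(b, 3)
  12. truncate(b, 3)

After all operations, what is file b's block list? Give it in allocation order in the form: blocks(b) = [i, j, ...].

blocks(b) = [0, 1, 2]

create(a): bitmap=F......... | a=[0]
create(b): bitmap=FF........ | a=[0] b=[1]
unlink(b): bitmap=F......... | a=[0]
append(a, 3): bitmap=FFFF...... | a=[0, 1, 2, 3]
truncate(a, 1): bitmap=F......... | a=[0]
create(b): bitmap=FF........ | a=[0] b=[1]
unlink(a): bitmap=.F........ | b=[1]
append(b, 1): bitmap=FF........ | b=[1, 0]
unlink(b): bitmap=.......... | 
create(b): bitmap=F......... | b=[0]
append(b, 3): bitmap=FFFF...... | b=[0, 1, 2, 3]
truncate(b, 3): bitmap=FFF....... | b=[0, 1, 2]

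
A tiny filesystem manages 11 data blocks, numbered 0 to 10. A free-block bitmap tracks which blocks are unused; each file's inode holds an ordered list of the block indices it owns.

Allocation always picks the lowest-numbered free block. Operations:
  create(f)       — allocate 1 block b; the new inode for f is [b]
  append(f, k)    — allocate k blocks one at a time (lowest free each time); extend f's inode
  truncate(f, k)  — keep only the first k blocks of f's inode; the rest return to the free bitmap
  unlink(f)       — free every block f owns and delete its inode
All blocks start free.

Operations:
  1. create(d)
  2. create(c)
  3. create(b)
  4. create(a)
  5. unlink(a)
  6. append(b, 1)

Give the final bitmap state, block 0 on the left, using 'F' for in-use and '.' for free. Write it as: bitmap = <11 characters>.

bitmap = FFFF.......

  1. create(d)  ⇒  F..........  {d→[0]}
  2. create(c)  ⇒  FF.........  {c→[1]; d→[0]}
  3. create(b)  ⇒  FFF........  {b→[2]; c→[1]; d→[0]}
  4. create(a)  ⇒  FFFF.......  {a→[3]; b→[2]; c→[1]; d→[0]}
  5. unlink(a)  ⇒  FFF........  {b→[2]; c→[1]; d→[0]}
  6. append(b, 1)  ⇒  FFFF.......  {b→[2, 3]; c→[1]; d→[0]}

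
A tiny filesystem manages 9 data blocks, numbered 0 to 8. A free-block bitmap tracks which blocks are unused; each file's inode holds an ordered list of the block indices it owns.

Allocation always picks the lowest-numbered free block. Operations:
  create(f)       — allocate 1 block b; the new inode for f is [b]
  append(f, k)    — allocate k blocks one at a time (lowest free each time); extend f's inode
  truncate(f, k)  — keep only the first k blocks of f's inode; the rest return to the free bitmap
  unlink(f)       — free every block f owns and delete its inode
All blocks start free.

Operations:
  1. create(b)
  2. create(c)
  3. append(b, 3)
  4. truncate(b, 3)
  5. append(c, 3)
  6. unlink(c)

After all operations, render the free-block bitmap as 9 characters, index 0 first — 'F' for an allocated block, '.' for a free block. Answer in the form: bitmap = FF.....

bitmap = F.FF.....

create(b): bitmap=F........ | b=[0]
create(c): bitmap=FF....... | b=[0] c=[1]
append(b, 3): bitmap=FFFFF.... | b=[0, 2, 3, 4] c=[1]
truncate(b, 3): bitmap=FFFF..... | b=[0, 2, 3] c=[1]
append(c, 3): bitmap=FFFFFFF.. | b=[0, 2, 3] c=[1, 4, 5, 6]
unlink(c): bitmap=F.FF..... | b=[0, 2, 3]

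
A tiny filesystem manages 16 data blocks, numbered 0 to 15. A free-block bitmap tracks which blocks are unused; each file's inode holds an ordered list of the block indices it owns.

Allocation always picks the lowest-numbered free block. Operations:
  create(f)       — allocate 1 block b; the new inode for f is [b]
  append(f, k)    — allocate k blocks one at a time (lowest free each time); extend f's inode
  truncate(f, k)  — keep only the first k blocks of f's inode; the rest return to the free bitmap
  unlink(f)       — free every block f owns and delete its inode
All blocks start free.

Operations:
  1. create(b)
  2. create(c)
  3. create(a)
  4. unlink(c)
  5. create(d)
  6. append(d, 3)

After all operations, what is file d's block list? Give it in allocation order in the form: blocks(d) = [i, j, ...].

blocks(d) = [1, 3, 4, 5]

after create(b) → b:[0]  free=[F...............]
after create(c) → b:[0], c:[1]  free=[FF..............]
after create(a) → a:[2], b:[0], c:[1]  free=[FFF.............]
after unlink(c) → a:[2], b:[0]  free=[F.F.............]
after create(d) → a:[2], b:[0], d:[1]  free=[FFF.............]
after append(d, 3) → a:[2], b:[0], d:[1, 3, 4, 5]  free=[FFFFFF..........]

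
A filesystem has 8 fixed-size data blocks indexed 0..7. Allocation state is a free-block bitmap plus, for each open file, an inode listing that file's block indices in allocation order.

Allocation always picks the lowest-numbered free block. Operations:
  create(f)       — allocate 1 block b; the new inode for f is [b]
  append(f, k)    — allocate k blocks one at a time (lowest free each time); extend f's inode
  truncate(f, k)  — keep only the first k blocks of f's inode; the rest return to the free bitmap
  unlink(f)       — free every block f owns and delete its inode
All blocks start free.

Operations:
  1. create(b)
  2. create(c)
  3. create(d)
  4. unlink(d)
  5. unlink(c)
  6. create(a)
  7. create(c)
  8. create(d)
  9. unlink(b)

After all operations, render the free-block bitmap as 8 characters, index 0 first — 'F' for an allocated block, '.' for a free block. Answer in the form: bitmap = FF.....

bitmap = .FFF....

create(b): bitmap=F....... | b=[0]
create(c): bitmap=FF...... | b=[0] c=[1]
create(d): bitmap=FFF..... | b=[0] c=[1] d=[2]
unlink(d): bitmap=FF...... | b=[0] c=[1]
unlink(c): bitmap=F....... | b=[0]
create(a): bitmap=FF...... | a=[1] b=[0]
create(c): bitmap=FFF..... | a=[1] b=[0] c=[2]
create(d): bitmap=FFFF.... | a=[1] b=[0] c=[2] d=[3]
unlink(b): bitmap=.FFF.... | a=[1] c=[2] d=[3]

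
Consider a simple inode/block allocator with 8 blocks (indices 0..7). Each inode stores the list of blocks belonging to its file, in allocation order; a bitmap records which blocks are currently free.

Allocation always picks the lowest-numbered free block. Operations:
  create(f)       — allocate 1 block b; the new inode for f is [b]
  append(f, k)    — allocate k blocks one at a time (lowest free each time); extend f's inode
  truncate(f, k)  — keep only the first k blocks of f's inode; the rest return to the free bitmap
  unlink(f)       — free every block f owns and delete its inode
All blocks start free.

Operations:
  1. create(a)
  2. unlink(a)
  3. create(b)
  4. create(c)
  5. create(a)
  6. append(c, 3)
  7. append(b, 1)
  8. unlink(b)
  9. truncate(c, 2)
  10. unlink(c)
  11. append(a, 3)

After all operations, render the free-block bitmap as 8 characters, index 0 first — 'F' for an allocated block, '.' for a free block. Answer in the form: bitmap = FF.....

bitmap = FFFF....

create(a): bitmap=F....... | a=[0]
unlink(a): bitmap=........ | 
create(b): bitmap=F....... | b=[0]
create(c): bitmap=FF...... | b=[0] c=[1]
create(a): bitmap=FFF..... | a=[2] b=[0] c=[1]
append(c, 3): bitmap=FFFFFF.. | a=[2] b=[0] c=[1, 3, 4, 5]
append(b, 1): bitmap=FFFFFFF. | a=[2] b=[0, 6] c=[1, 3, 4, 5]
unlink(b): bitmap=.FFFFF.. | a=[2] c=[1, 3, 4, 5]
truncate(c, 2): bitmap=.FFF.... | a=[2] c=[1, 3]
unlink(c): bitmap=..F..... | a=[2]
append(a, 3): bitmap=FFFF.... | a=[2, 0, 1, 3]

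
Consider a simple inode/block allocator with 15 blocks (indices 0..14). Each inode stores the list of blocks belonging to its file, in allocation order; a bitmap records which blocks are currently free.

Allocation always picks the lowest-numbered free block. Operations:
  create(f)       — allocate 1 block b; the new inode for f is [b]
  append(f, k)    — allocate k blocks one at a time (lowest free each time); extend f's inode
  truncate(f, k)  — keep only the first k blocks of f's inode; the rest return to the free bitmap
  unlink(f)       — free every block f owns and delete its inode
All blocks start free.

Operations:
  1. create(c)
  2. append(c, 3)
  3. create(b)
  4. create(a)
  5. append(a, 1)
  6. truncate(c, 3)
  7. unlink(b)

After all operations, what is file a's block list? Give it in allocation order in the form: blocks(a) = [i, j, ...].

blocks(a) = [5, 6]

create(c): bitmap=F.............. | c=[0]
append(c, 3): bitmap=FFFF........... | c=[0, 1, 2, 3]
create(b): bitmap=FFFFF.......... | b=[4] c=[0, 1, 2, 3]
create(a): bitmap=FFFFFF......... | a=[5] b=[4] c=[0, 1, 2, 3]
append(a, 1): bitmap=FFFFFFF........ | a=[5, 6] b=[4] c=[0, 1, 2, 3]
truncate(c, 3): bitmap=FFF.FFF........ | a=[5, 6] b=[4] c=[0, 1, 2]
unlink(b): bitmap=FFF..FF........ | a=[5, 6] c=[0, 1, 2]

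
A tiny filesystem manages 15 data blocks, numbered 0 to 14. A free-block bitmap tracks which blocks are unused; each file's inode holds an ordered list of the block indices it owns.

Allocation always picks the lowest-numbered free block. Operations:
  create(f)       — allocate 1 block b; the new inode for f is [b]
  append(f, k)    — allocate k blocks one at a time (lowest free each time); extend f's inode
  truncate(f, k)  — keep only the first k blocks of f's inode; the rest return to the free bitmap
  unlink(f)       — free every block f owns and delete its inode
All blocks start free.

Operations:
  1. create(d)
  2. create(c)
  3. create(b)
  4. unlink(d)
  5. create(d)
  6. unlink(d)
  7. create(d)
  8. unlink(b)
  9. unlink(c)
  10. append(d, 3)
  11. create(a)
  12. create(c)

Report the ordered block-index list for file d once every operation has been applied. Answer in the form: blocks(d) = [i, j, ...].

blocks(d) = [0, 1, 2, 3]

after create(d) → d:[0]  free=[F..............]
after create(c) → c:[1], d:[0]  free=[FF.............]
after create(b) → b:[2], c:[1], d:[0]  free=[FFF............]
after unlink(d) → b:[2], c:[1]  free=[.FF............]
after create(d) → b:[2], c:[1], d:[0]  free=[FFF............]
after unlink(d) → b:[2], c:[1]  free=[.FF............]
after create(d) → b:[2], c:[1], d:[0]  free=[FFF............]
after unlink(b) → c:[1], d:[0]  free=[FF.............]
after unlink(c) → d:[0]  free=[F..............]
after append(d, 3) → d:[0, 1, 2, 3]  free=[FFFF...........]
after create(a) → a:[4], d:[0, 1, 2, 3]  free=[FFFFF..........]
after create(c) → a:[4], c:[5], d:[0, 1, 2, 3]  free=[FFFFFF.........]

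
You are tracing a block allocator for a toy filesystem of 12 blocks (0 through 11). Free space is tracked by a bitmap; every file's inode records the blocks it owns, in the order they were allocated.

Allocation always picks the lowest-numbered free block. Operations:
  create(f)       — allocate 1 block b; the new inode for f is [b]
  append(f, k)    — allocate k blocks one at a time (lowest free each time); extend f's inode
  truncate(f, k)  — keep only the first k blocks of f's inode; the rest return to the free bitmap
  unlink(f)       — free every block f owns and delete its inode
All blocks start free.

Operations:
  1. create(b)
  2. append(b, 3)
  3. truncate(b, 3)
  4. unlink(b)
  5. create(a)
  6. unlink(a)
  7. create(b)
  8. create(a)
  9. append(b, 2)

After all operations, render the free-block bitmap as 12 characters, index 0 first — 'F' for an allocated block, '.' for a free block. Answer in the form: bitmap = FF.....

  1. create(b)  ⇒  F...........  {b→[0]}
  2. append(b, 3)  ⇒  FFFF........  {b→[0, 1, 2, 3]}
  3. truncate(b, 3)  ⇒  FFF.........  {b→[0, 1, 2]}
  4. unlink(b)  ⇒  ............  {}
  5. create(a)  ⇒  F...........  {a→[0]}
  6. unlink(a)  ⇒  ............  {}
  7. create(b)  ⇒  F...........  {b→[0]}
  8. create(a)  ⇒  FF..........  {a→[1]; b→[0]}
  9. append(b, 2)  ⇒  FFFF........  {a→[1]; b→[0, 2, 3]}

bitmap = FFFF........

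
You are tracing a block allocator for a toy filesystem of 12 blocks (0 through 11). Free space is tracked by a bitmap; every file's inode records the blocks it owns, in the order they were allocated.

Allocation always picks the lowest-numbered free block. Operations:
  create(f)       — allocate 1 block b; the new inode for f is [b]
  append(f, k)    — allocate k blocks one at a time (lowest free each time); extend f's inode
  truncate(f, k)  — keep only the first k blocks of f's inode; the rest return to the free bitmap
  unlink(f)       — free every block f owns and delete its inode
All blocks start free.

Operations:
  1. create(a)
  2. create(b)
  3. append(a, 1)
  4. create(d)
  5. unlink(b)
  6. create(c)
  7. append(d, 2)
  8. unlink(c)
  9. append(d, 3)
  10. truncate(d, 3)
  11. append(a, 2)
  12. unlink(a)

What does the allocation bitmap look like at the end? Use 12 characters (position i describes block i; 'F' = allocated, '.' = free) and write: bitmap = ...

  1. create(a)  ⇒  F...........  {a→[0]}
  2. create(b)  ⇒  FF..........  {a→[0]; b→[1]}
  3. append(a, 1)  ⇒  FFF.........  {a→[0, 2]; b→[1]}
  4. create(d)  ⇒  FFFF........  {a→[0, 2]; b→[1]; d→[3]}
  5. unlink(b)  ⇒  F.FF........  {a→[0, 2]; d→[3]}
  6. create(c)  ⇒  FFFF........  {a→[0, 2]; c→[1]; d→[3]}
  7. append(d, 2)  ⇒  FFFFFF......  {a→[0, 2]; c→[1]; d→[3, 4, 5]}
  8. unlink(c)  ⇒  F.FFFF......  {a→[0, 2]; d→[3, 4, 5]}
  9. append(d, 3)  ⇒  FFFFFFFF....  {a→[0, 2]; d→[3, 4, 5, 1, 6, 7]}
  10. truncate(d, 3)  ⇒  F.FFFF......  {a→[0, 2]; d→[3, 4, 5]}
  11. append(a, 2)  ⇒  FFFFFFF.....  {a→[0, 2, 1, 6]; d→[3, 4, 5]}
  12. unlink(a)  ⇒  ...FFF......  {d→[3, 4, 5]}

bitmap = ...FFF......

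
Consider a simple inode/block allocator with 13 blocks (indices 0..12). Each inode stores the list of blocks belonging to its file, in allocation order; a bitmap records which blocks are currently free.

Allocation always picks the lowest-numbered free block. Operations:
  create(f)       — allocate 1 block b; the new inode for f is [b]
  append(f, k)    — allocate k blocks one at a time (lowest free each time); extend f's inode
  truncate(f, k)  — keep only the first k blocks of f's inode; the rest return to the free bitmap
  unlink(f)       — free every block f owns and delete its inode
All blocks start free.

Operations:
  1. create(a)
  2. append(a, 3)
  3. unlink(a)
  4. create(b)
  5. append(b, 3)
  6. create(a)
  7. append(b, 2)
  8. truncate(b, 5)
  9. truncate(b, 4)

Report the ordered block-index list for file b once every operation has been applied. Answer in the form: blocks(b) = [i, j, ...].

blocks(b) = [0, 1, 2, 3]

create(a): bitmap=F............ | a=[0]
append(a, 3): bitmap=FFFF......... | a=[0, 1, 2, 3]
unlink(a): bitmap=............. | 
create(b): bitmap=F............ | b=[0]
append(b, 3): bitmap=FFFF......... | b=[0, 1, 2, 3]
create(a): bitmap=FFFFF........ | a=[4] b=[0, 1, 2, 3]
append(b, 2): bitmap=FFFFFFF...... | a=[4] b=[0, 1, 2, 3, 5, 6]
truncate(b, 5): bitmap=FFFFFF....... | a=[4] b=[0, 1, 2, 3, 5]
truncate(b, 4): bitmap=FFFFF........ | a=[4] b=[0, 1, 2, 3]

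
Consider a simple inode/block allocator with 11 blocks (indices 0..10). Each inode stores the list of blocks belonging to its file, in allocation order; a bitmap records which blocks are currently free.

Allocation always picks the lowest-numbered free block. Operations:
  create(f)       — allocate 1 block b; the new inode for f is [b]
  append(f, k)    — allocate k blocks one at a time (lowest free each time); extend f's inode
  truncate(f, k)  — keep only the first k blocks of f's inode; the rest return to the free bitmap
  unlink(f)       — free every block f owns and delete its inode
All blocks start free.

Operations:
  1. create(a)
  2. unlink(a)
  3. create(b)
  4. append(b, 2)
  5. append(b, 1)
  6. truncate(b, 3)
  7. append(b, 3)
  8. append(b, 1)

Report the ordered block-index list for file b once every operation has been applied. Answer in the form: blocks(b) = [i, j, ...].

create(a): bitmap=F.......... | a=[0]
unlink(a): bitmap=........... | 
create(b): bitmap=F.......... | b=[0]
append(b, 2): bitmap=FFF........ | b=[0, 1, 2]
append(b, 1): bitmap=FFFF....... | b=[0, 1, 2, 3]
truncate(b, 3): bitmap=FFF........ | b=[0, 1, 2]
append(b, 3): bitmap=FFFFFF..... | b=[0, 1, 2, 3, 4, 5]
append(b, 1): bitmap=FFFFFFF.... | b=[0, 1, 2, 3, 4, 5, 6]

blocks(b) = [0, 1, 2, 3, 4, 5, 6]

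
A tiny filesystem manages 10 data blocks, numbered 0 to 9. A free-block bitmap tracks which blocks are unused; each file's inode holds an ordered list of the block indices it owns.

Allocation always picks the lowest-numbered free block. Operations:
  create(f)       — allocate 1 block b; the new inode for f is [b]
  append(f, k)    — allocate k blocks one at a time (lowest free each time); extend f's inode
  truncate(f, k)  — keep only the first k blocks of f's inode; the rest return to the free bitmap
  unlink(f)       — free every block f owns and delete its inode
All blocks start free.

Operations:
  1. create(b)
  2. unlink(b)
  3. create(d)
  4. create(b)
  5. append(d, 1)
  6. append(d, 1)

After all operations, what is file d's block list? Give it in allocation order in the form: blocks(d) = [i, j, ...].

blocks(d) = [0, 2, 3]

  1. create(b)  ⇒  F.........  {b→[0]}
  2. unlink(b)  ⇒  ..........  {}
  3. create(d)  ⇒  F.........  {d→[0]}
  4. create(b)  ⇒  FF........  {b→[1]; d→[0]}
  5. append(d, 1)  ⇒  FFF.......  {b→[1]; d→[0, 2]}
  6. append(d, 1)  ⇒  FFFF......  {b→[1]; d→[0, 2, 3]}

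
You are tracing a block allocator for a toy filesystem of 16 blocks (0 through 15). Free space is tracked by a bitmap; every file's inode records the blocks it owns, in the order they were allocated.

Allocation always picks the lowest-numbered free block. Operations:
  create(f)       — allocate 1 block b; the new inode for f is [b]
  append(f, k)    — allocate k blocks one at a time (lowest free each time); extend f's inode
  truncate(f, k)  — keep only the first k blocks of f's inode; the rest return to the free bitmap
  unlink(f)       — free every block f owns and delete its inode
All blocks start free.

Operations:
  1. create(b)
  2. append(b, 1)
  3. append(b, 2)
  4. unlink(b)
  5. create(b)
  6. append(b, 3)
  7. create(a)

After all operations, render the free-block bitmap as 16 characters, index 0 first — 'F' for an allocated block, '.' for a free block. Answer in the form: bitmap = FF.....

  1. create(b)  ⇒  F...............  {b→[0]}
  2. append(b, 1)  ⇒  FF..............  {b→[0, 1]}
  3. append(b, 2)  ⇒  FFFF............  {b→[0, 1, 2, 3]}
  4. unlink(b)  ⇒  ................  {}
  5. create(b)  ⇒  F...............  {b→[0]}
  6. append(b, 3)  ⇒  FFFF............  {b→[0, 1, 2, 3]}
  7. create(a)  ⇒  FFFFF...........  {a→[4]; b→[0, 1, 2, 3]}

bitmap = FFFFF...........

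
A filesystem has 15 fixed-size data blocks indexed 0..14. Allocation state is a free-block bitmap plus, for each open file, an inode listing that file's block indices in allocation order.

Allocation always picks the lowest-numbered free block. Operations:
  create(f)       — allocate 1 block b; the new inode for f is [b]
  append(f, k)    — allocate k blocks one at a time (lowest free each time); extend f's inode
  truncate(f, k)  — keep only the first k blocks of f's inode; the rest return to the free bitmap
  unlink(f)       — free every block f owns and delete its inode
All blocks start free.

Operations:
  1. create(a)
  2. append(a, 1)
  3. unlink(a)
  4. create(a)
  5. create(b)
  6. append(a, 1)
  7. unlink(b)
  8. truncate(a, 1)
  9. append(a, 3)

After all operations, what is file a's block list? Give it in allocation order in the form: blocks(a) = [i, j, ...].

create(a): bitmap=F.............. | a=[0]
append(a, 1): bitmap=FF............. | a=[0, 1]
unlink(a): bitmap=............... | 
create(a): bitmap=F.............. | a=[0]
create(b): bitmap=FF............. | a=[0] b=[1]
append(a, 1): bitmap=FFF............ | a=[0, 2] b=[1]
unlink(b): bitmap=F.F............ | a=[0, 2]
truncate(a, 1): bitmap=F.............. | a=[0]
append(a, 3): bitmap=FFFF........... | a=[0, 1, 2, 3]

blocks(a) = [0, 1, 2, 3]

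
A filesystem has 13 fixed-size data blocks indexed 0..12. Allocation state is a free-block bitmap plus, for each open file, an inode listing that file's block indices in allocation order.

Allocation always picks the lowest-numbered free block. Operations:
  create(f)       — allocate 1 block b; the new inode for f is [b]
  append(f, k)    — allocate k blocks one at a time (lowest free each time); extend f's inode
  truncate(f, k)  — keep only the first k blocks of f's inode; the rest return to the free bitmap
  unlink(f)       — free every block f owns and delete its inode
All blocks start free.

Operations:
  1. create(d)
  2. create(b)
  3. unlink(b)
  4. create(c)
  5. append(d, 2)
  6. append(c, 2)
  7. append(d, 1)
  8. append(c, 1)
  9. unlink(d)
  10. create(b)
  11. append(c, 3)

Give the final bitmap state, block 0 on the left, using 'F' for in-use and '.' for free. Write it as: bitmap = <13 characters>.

  1. create(d)  ⇒  F............  {d→[0]}
  2. create(b)  ⇒  FF...........  {b→[1]; d→[0]}
  3. unlink(b)  ⇒  F............  {d→[0]}
  4. create(c)  ⇒  FF...........  {c→[1]; d→[0]}
  5. append(d, 2)  ⇒  FFFF.........  {c→[1]; d→[0, 2, 3]}
  6. append(c, 2)  ⇒  FFFFFF.......  {c→[1, 4, 5]; d→[0, 2, 3]}
  7. append(d, 1)  ⇒  FFFFFFF......  {c→[1, 4, 5]; d→[0, 2, 3, 6]}
  8. append(c, 1)  ⇒  FFFFFFFF.....  {c→[1, 4, 5, 7]; d→[0, 2, 3, 6]}
  9. unlink(d)  ⇒  .F..FF.F.....  {c→[1, 4, 5, 7]}
  10. create(b)  ⇒  FF..FF.F.....  {b→[0]; c→[1, 4, 5, 7]}
  11. append(c, 3)  ⇒  FFFFFFFF.....  {b→[0]; c→[1, 4, 5, 7, 2, 3, 6]}

bitmap = FFFFFFFF.....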